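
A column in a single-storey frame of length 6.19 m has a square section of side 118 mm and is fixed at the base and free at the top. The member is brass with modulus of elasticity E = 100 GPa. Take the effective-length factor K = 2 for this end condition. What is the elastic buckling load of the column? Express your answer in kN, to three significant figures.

P_cr ≈ 104 kN

I = a⁴/12 = 118⁴/12 = 1.616×10^7 mm⁴
I = 1.616×10^7 mm⁴ = 1.616×10^-5 m⁴
Effective length L_e = K·L = 2 × 6.19 = 12.38 m
P_cr = π²EI / L_e² = π² × 100×10⁹ × 1.616×10^-5 / 12.38² = 1.040×10^5 N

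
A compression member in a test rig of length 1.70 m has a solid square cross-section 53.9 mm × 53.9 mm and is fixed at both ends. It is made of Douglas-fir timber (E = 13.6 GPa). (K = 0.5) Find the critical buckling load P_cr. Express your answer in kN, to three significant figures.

P_cr ≈ 131 kN

I = a⁴/12 = 53.9⁴/12 = 7.034×10^5 mm⁴
I = 7.034×10^5 mm⁴ = 7.034×10^-7 m⁴
Effective length L_e = K·L = 0.5 × 1.70 = 0.8500 m
P_cr = π²EI / L_e² = π² × 13.6×10⁹ × 7.034×10^-7 / 0.8500² = 1.307×10^5 N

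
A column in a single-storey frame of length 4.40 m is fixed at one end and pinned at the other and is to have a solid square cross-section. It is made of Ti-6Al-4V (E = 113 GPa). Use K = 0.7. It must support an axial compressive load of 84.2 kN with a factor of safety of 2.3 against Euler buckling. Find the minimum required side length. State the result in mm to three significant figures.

Required P_cr = n·P = 2.3 × 84.2 = 193.7 kN
L_e = K·L = 0.7 × 4.40 = 3.080 m
Required I = P_cr·L_e²/(π²E) = 1.937×10^5 × 3.080² / (π² × 1.13×10^11) = 1.647×10^-6 m⁴
I_req = 1.647×10^6 mm⁴
Solid square: I = a⁴/12  ⇒  a = (12I)^(1/4) = (12×1.647×10^6)^(1/4) = 66.7 mm

a ≈ 66.7 mm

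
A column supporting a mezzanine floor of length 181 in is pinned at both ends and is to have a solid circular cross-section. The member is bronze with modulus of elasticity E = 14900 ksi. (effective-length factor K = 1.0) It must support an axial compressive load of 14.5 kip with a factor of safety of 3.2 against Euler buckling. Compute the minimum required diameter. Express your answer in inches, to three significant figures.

Required P_cr = n·P = 3.2 × 14.5 = 46.40 kip
L_e = K·L = 1 × 181 = 181.0 in
Required I = P_cr·L_e²/(π²E) = 4.640×10^4 × 181.0² / (π² × 1.49×10^7) = 10.34 in⁴
Solid circle: I = πd⁴/64  ⇒  d = (64I/π)^(1/4) = (64×10.34/π)^(1/4) = 3.81 in

d ≈ 3.81 in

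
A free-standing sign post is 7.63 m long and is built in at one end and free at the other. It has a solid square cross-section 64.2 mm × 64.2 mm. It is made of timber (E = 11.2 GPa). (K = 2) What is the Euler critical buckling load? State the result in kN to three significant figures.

P_cr ≈ 0.672 kN

I = a⁴/12 = 64.2⁴/12 = 1.416×10^6 mm⁴
I = 1.416×10^6 mm⁴ = 1.416×10^-6 m⁴
Effective length L_e = K·L = 2 × 7.63 = 15.26 m
P_cr = π²EI / L_e² = π² × 11.2×10⁹ × 1.416×10^-6 / 15.26² = 672.0 N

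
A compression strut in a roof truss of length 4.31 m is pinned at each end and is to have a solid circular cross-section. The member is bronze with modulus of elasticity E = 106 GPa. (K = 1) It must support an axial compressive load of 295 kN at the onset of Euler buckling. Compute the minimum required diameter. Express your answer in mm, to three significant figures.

d ≈ 102 mm

L_e = K·L = 1 × 4.31 = 4.310 m
Required I = P_cr·L_e²/(π²E) = 2.950×10^5 × 4.310² / (π² × 1.06×10^11) = 5.238×10^-6 m⁴
I_req = 5.238×10^6 mm⁴
Solid circle: I = πd⁴/64  ⇒  d = (64I/π)^(1/4) = (64×5.238×10^6/π)^(1/4) = 102 mm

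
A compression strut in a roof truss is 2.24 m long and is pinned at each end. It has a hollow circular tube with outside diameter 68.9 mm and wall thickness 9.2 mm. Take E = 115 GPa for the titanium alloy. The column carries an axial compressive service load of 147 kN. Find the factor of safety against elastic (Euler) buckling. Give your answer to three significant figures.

Inner diameter d_i = 68.9 − 2×9.2 = 50.50 mm
I = π(d_o⁴ − d_i⁴)/64 = π(68.9⁴ − 50.50⁴)/64 = 7.870×10^5 mm⁴
I = 7.870×10^5 mm⁴ = 7.870×10^-7 m⁴
Effective length L_e = K·L = 1 × 2.24 = 2.240 m
P_cr = π²EI / L_e² = π² × 115×10⁹ × 7.870×10^-7 / 2.240² = 1.780×10^5 N
Factor of safety n = P_cr / P = 178.02 / 147 = 1.21

n ≈ 1.21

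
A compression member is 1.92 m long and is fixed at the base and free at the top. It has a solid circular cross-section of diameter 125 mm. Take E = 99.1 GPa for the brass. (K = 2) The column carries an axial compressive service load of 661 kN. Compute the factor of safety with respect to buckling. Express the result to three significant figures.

I = πd⁴/64 = π×125⁴/64 = 1.198×10^7 mm⁴
I = 1.198×10^7 mm⁴ = 1.198×10^-5 m⁴
Effective length L_e = K·L = 2 × 1.92 = 3.840 m
P_cr = π²EI / L_e² = π² × 99.1×10⁹ × 1.198×10^-5 / 3.840² = 7.949×10^5 N
Factor of safety n = P_cr / P = 794.92 / 661 = 1.20

n ≈ 1.20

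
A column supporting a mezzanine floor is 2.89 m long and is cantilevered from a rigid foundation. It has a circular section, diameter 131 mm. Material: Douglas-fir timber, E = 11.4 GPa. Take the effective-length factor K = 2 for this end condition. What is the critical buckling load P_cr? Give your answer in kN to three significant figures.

P_cr ≈ 48.7 kN

I = πd⁴/64 = π×131⁴/64 = 1.446×10^7 mm⁴
I = 1.446×10^7 mm⁴ = 1.446×10^-5 m⁴
Effective length L_e = K·L = 2 × 2.89 = 5.780 m
P_cr = π²EI / L_e² = π² × 11.4×10⁹ × 1.446×10^-5 / 5.780² = 4.869×10^4 N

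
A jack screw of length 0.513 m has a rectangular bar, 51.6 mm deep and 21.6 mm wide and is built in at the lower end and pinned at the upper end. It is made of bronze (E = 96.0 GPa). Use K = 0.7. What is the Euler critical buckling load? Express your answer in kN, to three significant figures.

Buckling occurs about the weak axis: I_min = h·b³/12 with b = 21.6 mm (the shorter side).
I_min = 51.6×21.6³/12 = 4.333×10^4 mm⁴
I = 4.333×10^4 mm⁴ = 4.333×10^-8 m⁴
Effective length L_e = K·L = 0.7 × 0.513 = 0.3591 m
P_cr = π²EI / L_e² = π² × 96.0×10⁹ × 4.333×10^-8 / 0.3591² = 3.184×10^5 N

P_cr ≈ 318 kN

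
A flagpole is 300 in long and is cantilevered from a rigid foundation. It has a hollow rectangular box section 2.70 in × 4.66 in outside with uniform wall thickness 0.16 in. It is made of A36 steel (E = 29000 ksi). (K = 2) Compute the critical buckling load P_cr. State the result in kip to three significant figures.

Inner dimensions: h_i = 4.66 − 2×0.16 = 4.340 in, b_i = 2.70 − 2×0.16 = 2.380 in
Weak-axis I_min = (h_o·b_o³ − h_i·b_i³)/12 with b_o = 2.70, b_i = 2.380 in (shorter outer/inner sides).
I_min = (4.66×2.70³ − 4.340×2.380³)/12 = 2.768 in⁴
Effective length L_e = K·L = 2 × 300 = 600.0 in
P_cr = π²EI / L_e² = π² × 29000×10³ × 2.768 / 600.0² = 2.201×10^3 lb

P_cr ≈ 2.20 kip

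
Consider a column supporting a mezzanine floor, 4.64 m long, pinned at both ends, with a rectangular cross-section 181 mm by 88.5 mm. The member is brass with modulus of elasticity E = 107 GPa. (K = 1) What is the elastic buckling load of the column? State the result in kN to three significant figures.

Buckling occurs about the weak axis: I_min = h·b³/12 with b = 88.5 mm (the shorter side).
I_min = 181×88.5³/12 = 1.046×10^7 mm⁴
I = 1.046×10^7 mm⁴ = 1.046×10^-5 m⁴
Effective length L_e = K·L = 1 × 4.64 = 4.640 m
P_cr = π²EI / L_e² = π² × 107×10⁹ × 1.046×10^-5 / 4.640² = 5.128×10^5 N

P_cr ≈ 513 kN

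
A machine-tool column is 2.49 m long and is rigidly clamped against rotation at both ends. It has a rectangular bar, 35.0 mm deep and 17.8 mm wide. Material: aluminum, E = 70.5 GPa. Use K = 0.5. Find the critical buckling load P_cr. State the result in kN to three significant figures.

Buckling occurs about the weak axis: I_min = h·b³/12 with b = 17.8 mm (the shorter side).
I_min = 35.0×17.8³/12 = 1.645×10^4 mm⁴
I = 1.645×10^4 mm⁴ = 1.645×10^-8 m⁴
Effective length L_e = K·L = 0.5 × 2.49 = 1.245 m
P_cr = π²EI / L_e² = π² × 70.5×10⁹ × 1.645×10^-8 / 1.245² = 7.384×10^3 N

P_cr ≈ 7.38 kN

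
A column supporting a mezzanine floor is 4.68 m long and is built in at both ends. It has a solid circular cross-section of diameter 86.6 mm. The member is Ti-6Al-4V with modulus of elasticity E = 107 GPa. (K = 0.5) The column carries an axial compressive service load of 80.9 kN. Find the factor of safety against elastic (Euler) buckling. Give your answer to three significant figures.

n ≈ 6.58

I = πd⁴/64 = π×86.6⁴/64 = 2.761×10^6 mm⁴
I = 2.761×10^6 mm⁴ = 2.761×10^-6 m⁴
Effective length L_e = K·L = 0.5 × 4.68 = 2.340 m
P_cr = π²EI / L_e² = π² × 107×10⁹ × 2.761×10^-6 / 2.340² = 5.325×10^5 N
Factor of safety n = P_cr / P = 532.47 / 80.9 = 6.58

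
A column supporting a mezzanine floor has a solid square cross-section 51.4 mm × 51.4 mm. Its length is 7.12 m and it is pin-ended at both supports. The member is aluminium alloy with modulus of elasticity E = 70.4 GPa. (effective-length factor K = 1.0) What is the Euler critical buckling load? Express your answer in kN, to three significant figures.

P_cr ≈ 7.97 kN

I = a⁴/12 = 51.4⁴/12 = 5.817×10^5 mm⁴
I = 5.817×10^5 mm⁴ = 5.817×10^-7 m⁴
Effective length L_e = K·L = 1 × 7.12 = 7.120 m
P_cr = π²EI / L_e² = π² × 70.4×10⁹ × 5.817×10^-7 / 7.120² = 7.972×10^3 N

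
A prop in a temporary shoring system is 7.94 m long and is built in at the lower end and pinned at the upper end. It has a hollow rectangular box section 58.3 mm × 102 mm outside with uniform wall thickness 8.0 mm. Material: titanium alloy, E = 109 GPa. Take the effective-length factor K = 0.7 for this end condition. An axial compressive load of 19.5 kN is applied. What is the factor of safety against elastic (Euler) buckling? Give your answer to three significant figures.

Inner dimensions: h_i = 102 − 2×8.0 = 86.00 mm, b_i = 58.3 − 2×8.0 = 42.30 mm
Weak-axis I_min = (h_o·b_o³ − h_i·b_i³)/12 with b_o = 58.3, b_i = 42.30 mm (shorter outer/inner sides).
I_min = (102×58.3³ − 86.00×42.30³)/12 = 1.142×10^6 mm⁴
I = 1.142×10^6 mm⁴ = 1.142×10^-6 m⁴
Effective length L_e = K·L = 0.7 × 7.94 = 5.558 m
P_cr = π²EI / L_e² = π² × 109×10⁹ × 1.142×10^-6 / 5.558² = 3.977×10^4 N
Factor of safety n = P_cr / P = 39.766 / 19.5 = 2.04

n ≈ 2.04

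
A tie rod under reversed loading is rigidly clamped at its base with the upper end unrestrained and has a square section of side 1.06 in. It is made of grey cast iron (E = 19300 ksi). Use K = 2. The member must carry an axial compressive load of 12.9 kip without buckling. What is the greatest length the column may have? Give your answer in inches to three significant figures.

L_max ≈ 19.7 in

I = a⁴/12 = 1.06⁴/12 = 0.1052 in⁴
At the buckling limit P_cr = P = 1.290×10^4 lb
From P_cr = π²EI/(K·L)²:  L = (1/K)·√(π²EI/P_cr) = (1/2)·√(π²×1.93×10^7×0.1052/1.290×10^4)
L = 19.7 in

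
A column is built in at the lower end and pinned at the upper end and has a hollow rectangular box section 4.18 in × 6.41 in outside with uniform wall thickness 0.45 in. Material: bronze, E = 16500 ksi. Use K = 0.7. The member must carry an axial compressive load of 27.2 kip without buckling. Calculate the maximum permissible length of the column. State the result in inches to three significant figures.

Inner dimensions: h_i = 6.41 − 2×0.45 = 5.510 in, b_i = 4.18 − 2×0.45 = 3.280 in
Weak-axis I_min = (h_o·b_o³ − h_i·b_i³)/12 with b_o = 4.18, b_i = 3.280 in (shorter outer/inner sides).
I_min = (6.41×4.18³ − 5.510×3.280³)/12 = 22.81 in⁴
At the buckling limit P_cr = P = 2.720×10^4 lb
From P_cr = π²EI/(K·L)²:  L = (1/K)·√(π²EI/P_cr) = (1/0.7)·√(π²×1.65×10^7×22.81/2.720×10^4)
L = 528 in

L_max ≈ 528 in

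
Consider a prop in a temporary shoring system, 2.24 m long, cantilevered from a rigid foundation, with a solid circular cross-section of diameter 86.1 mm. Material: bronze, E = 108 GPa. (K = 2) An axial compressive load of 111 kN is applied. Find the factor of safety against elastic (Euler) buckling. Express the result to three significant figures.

n ≈ 1.29

I = πd⁴/64 = π×86.1⁴/64 = 2.698×10^6 mm⁴
I = 2.698×10^6 mm⁴ = 2.698×10^-6 m⁴
Effective length L_e = K·L = 2 × 2.24 = 4.480 m
P_cr = π²EI / L_e² = π² × 108×10⁹ × 2.698×10^-6 / 4.480² = 1.433×10^5 N
Factor of safety n = P_cr / P = 143.27 / 111 = 1.29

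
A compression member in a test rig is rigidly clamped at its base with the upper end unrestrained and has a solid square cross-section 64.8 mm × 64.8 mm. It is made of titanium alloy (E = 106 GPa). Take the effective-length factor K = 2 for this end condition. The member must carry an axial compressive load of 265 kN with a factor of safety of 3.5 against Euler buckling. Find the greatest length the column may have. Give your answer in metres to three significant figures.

L_max ≈ 0.644 m

I = a⁴/12 = 64.8⁴/12 = 1.469×10^6 mm⁴
I = 1.469×10^-6 m⁴
Required critical load P_cr = n·P = 3.5 × 265 = 927.5 kN = 9.275×10^5 N
From P_cr = π²EI/(K·L)²:  L = (1/K)·√(π²EI/P_cr) = (1/2)·√(π²×1.06×10^11×1.469×10^-6/9.275×10^5)
L = 0.644 m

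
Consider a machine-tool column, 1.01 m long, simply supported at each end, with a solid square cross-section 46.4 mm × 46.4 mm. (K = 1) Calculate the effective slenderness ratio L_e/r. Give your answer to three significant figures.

λ ≈ 75.4

For a square r = a/√12 = 46.4/√12 = 13.39 mm
L_e = K·L = 1 × 1.01 m = 1.010 m = 1010.0 mm
λ = L_e / r_min = 1010.0 / 13.39 = 75.4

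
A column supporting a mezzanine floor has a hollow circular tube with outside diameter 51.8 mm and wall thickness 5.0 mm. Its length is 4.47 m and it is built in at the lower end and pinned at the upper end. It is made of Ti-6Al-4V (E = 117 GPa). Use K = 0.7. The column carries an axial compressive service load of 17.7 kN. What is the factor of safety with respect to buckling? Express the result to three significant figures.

Inner diameter d_i = 51.8 − 2×5.0 = 41.80 mm
I = π(d_o⁴ − d_i⁴)/64 = π(51.8⁴ − 41.80⁴)/64 = 2.036×10^5 mm⁴
I = 2.036×10^5 mm⁴ = 2.036×10^-7 m⁴
Effective length L_e = K·L = 0.7 × 4.47 = 3.129 m
P_cr = π²EI / L_e² = π² × 117×10⁹ × 2.036×10^-7 / 3.129² = 2.401×10^4 N
Factor of safety n = P_cr / P = 24.009 / 17.7 = 1.36

n ≈ 1.36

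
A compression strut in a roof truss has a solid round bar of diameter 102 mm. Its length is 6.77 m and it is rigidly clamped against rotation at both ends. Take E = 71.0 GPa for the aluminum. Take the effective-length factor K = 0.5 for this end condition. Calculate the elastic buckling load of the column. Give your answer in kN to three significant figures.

P_cr ≈ 325 kN

I = πd⁴/64 = π×102⁴/64 = 5.313×10^6 mm⁴
I = 5.313×10^6 mm⁴ = 5.313×10^-6 m⁴
Effective length L_e = K·L = 0.5 × 6.77 = 3.385 m
P_cr = π²EI / L_e² = π² × 71.0×10⁹ × 5.313×10^-6 / 3.385² = 3.249×10^5 N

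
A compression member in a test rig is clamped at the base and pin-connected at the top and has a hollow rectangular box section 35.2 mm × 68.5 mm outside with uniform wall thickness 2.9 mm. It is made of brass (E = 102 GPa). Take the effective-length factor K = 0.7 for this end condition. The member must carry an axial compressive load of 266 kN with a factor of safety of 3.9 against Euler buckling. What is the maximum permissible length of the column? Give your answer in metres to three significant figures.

Inner dimensions: h_i = 68.5 − 2×2.9 = 62.70 mm, b_i = 35.2 − 2×2.9 = 29.40 mm
Weak-axis I_min = (h_o·b_o³ − h_i·b_i³)/12 with b_o = 35.2, b_i = 29.40 mm (shorter outer/inner sides).
I_min = (68.5×35.2³ − 62.70×29.40³)/12 = 1.162×10^5 mm⁴
I = 1.162×10^-7 m⁴
Required critical load P_cr = n·P = 3.9 × 266 = 1037 kN = 1.037×10^6 N
From P_cr = π²EI/(K·L)²:  L = (1/K)·√(π²EI/P_cr) = (1/0.7)·√(π²×1.02×10^11×1.162×10^-7/1.037×10^6)
L = 0.480 m

L_max ≈ 0.480 m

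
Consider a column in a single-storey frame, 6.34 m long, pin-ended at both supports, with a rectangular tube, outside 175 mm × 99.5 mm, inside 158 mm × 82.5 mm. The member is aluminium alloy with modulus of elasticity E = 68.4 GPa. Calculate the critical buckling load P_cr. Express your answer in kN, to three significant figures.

P_cr ≈ 117 kN

Weak-axis I_min = (h_o·b_o³ − h_i·b_i³)/12 with b_o = 99.5, b_i = 82.50 mm (shorter outer/inner sides).
I_min = (175×99.5³ − 158.0×82.50³)/12 = 6.972×10^6 mm⁴
I = 6.972×10^6 mm⁴ = 6.972×10^-6 m⁴
Effective length L_e = K·L = 1 × 6.34 = 6.340 m
P_cr = π²EI / L_e² = π² × 68.4×10⁹ × 6.972×10^-6 / 6.340² = 1.171×10^5 N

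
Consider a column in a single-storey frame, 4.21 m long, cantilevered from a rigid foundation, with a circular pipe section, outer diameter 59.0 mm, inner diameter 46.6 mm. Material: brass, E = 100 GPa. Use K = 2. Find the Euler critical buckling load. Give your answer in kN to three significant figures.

P_cr ≈ 5.06 kN

d_o = 59.0 mm, d_i = 46.6 mm
I = π(d_o⁴ − d_i⁴)/64 = π(59.0⁴ − 46.60⁴)/64 = 3.633×10^5 mm⁴
I = 3.633×10^5 mm⁴ = 3.633×10^-7 m⁴
Effective length L_e = K·L = 2 × 4.21 = 8.420 m
P_cr = π²EI / L_e² = π² × 100×10⁹ × 3.633×10^-7 / 8.420² = 5.058×10^3 N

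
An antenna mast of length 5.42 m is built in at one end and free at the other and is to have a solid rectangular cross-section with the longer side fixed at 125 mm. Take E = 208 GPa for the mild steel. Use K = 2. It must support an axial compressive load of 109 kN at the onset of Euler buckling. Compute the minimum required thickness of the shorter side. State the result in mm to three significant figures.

L_e = K·L = 2 × 5.42 = 10.84 m
Required I = P_cr·L_e²/(π²E) = 1.090×10^5 × 10.84² / (π² × 2.08×10^11) = 6.239×10^-6 m⁴
I_req = 6.239×10^6 mm⁴
Rectangle, weak axis: I_min = h·b³/12 with h = 125 mm fixed  ⇒  b = (12I/h)^(1/3) = 84.3 mm

b ≈ 84.3 mm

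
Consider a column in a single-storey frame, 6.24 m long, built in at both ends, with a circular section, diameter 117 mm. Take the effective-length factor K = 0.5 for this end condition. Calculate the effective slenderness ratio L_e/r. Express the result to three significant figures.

λ ≈ 107

I = πd⁴/64 = π×117⁴/64 = 9.198×10^6 mm⁴
A = 1.075×10^4 mm²;  r_min = √(I/A) = √(9.198×10^6/1.075×10^4) = 29.25 mm
L_e = K·L = 0.5 × 6.24 m = 3.120 m = 3120.0 mm
λ = L_e / r_min = 3120.0 / 29.25 = 107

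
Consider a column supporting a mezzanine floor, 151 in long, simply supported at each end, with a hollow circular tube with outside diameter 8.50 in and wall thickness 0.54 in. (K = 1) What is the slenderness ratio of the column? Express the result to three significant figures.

λ ≈ 53.5

Inner diameter d_i = 8.50 − 2×0.54 = 7.420 in
I = π(d_o⁴ − d_i⁴)/64 = π(8.50⁴ − 7.420⁴)/64 = 107.4 in⁴
A = 13.50 in²;  r_min = √(I/A) = √(107.4/13.50) = 2.821 in
L_e = K·L = 1 × 151 = 151.0 in
λ = L_e / r_min = 151.00 / 2.821 = 53.5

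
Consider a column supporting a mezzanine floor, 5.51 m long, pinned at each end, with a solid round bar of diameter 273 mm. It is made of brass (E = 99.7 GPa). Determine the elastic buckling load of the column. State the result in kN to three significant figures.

P_cr ≈ 8840 kN

I = πd⁴/64 = π×273⁴/64 = 2.727×10^8 mm⁴
I = 2.727×10^8 mm⁴ = 2.727×10^-4 m⁴
Effective length L_e = K·L = 1 × 5.51 = 5.510 m
P_cr = π²EI / L_e² = π² × 99.7×10⁹ × 2.727×10^-4 / 5.510² = 8.837×10^6 N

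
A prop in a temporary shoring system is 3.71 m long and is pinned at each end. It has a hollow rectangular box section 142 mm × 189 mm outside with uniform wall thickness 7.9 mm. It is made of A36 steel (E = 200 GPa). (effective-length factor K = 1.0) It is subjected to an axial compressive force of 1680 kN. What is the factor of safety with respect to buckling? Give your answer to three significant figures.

Inner dimensions: h_i = 189 − 2×7.9 = 173.2 mm, b_i = 142 − 2×7.9 = 126.2 mm
Weak-axis I_min = (h_o·b_o³ − h_i·b_i³)/12 with b_o = 142, b_i = 126.2 mm (shorter outer/inner sides).
I_min = (189×142³ − 173.2×126.2³)/12 = 1.609×10^7 mm⁴
I = 1.609×10^7 mm⁴ = 1.609×10^-5 m⁴
Effective length L_e = K·L = 1 × 3.71 = 3.710 m
P_cr = π²EI / L_e² = π² × 200×10⁹ × 1.609×10^-5 / 3.710² = 2.307×10^6 N
Factor of safety n = P_cr / P = 2307.0 / 1680 = 1.37

n ≈ 1.37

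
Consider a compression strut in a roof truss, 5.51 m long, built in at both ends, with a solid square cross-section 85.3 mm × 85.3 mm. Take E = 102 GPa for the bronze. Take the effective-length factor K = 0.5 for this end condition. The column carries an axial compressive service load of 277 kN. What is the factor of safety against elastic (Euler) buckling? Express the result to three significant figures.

n ≈ 2.11

I = a⁴/12 = 85.3⁴/12 = 4.412×10^6 mm⁴
I = 4.412×10^6 mm⁴ = 4.412×10^-6 m⁴
Effective length L_e = K·L = 0.5 × 5.51 = 2.755 m
P_cr = π²EI / L_e² = π² × 102×10⁹ × 4.412×10^-6 / 2.755² = 5.852×10^5 N
Factor of safety n = P_cr / P = 585.16 / 277 = 2.11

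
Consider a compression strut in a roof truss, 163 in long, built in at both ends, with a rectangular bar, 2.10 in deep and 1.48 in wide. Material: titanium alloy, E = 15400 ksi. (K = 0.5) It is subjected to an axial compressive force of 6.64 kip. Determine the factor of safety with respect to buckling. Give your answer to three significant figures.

n ≈ 1.96

Buckling occurs about the weak axis: I_min = h·b³/12 with b = 1.48 in (the shorter side).
I_min = 2.10×1.48³/12 = 0.5673 in⁴
Effective length L_e = K·L = 0.5 × 163 = 81.50 in
P_cr = π²EI / L_e² = π² × 15400×10³ × 0.5673 / 81.50² = 1.298×10^4 lb
Factor of safety n = P_cr / P = 12.982 / 6.64 = 1.96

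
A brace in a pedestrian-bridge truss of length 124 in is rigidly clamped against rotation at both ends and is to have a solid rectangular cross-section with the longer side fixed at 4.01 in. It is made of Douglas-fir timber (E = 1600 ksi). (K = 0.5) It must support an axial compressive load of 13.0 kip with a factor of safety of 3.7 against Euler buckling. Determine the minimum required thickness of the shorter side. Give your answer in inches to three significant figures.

Required P_cr = n·P = 3.7 × 13.0 = 48.10 kip
L_e = K·L = 0.5 × 124 = 62.00 in
Required I = P_cr·L_e²/(π²E) = 4.810×10^4 × 62.00² / (π² × 1.60×10^6) = 11.71 in⁴
Rectangle, weak axis: I_min = h·b³/12 with h = 4.01 in fixed  ⇒  b = (12I/h)^(1/3) = 3.27 in

b ≈ 3.27 in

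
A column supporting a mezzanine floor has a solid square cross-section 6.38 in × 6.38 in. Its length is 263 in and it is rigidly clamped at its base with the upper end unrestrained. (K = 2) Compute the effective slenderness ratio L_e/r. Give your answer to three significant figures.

For a square r = a/√12 = 6.38/√12 = 1.842 in
L_e = K·L = 2 × 263 = 526.0 in
λ = L_e / r_min = 526.00 / 1.842 = 286

λ ≈ 286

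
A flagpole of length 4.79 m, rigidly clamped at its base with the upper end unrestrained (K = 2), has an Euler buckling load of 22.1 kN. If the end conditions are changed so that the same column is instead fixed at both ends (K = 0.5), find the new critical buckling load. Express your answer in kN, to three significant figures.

P_cr ∝ 1/K², so P_cr,new = P_cr,old × (K_old/K_new)² = 22.1 × (2/0.5)²
= 22.1 × 16.00 = 354 kN

P_cr ≈ 354 kN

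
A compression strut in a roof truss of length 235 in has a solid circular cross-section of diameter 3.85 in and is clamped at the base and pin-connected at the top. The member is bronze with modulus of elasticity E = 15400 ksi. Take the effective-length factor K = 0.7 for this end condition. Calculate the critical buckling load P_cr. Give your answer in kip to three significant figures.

P_cr ≈ 60.6 kip

I = πd⁴/64 = π×3.85⁴/64 = 10.78 in⁴
Effective length L_e = K·L = 0.7 × 235 = 164.5 in
P_cr = π²EI / L_e² = π² × 15400×10³ × 10.78 / 164.5² = 6.058×10^4 lb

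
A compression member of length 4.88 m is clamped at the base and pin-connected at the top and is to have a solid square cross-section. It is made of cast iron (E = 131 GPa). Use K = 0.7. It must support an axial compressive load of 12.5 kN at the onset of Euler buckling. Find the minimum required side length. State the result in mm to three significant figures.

L_e = K·L = 0.7 × 4.88 = 3.416 m
Required I = P_cr·L_e²/(π²E) = 1.250×10^4 × 3.416² / (π² × 1.31×10^11) = 1.128×10^-7 m⁴
I_req = 1.128×10^5 mm⁴
Solid square: I = a⁴/12  ⇒  a = (12I)^(1/4) = (12×1.128×10^5)^(1/4) = 34.1 mm

a ≈ 34.1 mm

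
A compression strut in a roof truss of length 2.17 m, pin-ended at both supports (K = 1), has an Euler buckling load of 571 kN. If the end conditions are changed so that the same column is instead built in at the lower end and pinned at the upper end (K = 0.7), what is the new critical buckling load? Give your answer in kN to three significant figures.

P_cr ≈ 1170 kN

P_cr ∝ 1/K², so P_cr,new = P_cr,old × (K_old/K_new)² = 571 × (1/0.7)²
= 571 × 2.041 = 1170 kN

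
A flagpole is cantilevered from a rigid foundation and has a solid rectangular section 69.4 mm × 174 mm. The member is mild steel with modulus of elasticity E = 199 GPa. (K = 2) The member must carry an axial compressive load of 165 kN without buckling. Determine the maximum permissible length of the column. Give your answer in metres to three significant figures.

L_max ≈ 3.80 m

Buckling occurs about the weak axis: I_min = h·b³/12 with b = 69.4 mm (the shorter side).
I_min = 174×69.4³/12 = 4.847×10^6 mm⁴
I = 4.847×10^-6 m⁴
At the buckling limit P_cr = P = 1.650×10^5 N
From P_cr = π²EI/(K·L)²:  L = (1/K)·√(π²EI/P_cr) = (1/2)·√(π²×1.99×10^11×4.847×10^-6/1.650×10^5)
L = 3.80 m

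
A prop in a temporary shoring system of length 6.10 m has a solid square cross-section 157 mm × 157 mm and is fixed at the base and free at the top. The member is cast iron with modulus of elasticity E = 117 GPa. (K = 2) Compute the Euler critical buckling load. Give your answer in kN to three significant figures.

I = a⁴/12 = 157⁴/12 = 5.063×10^7 mm⁴
I = 5.063×10^7 mm⁴ = 5.063×10^-5 m⁴
Effective length L_e = K·L = 2 × 6.10 = 12.20 m
P_cr = π²EI / L_e² = π² × 117×10⁹ × 5.063×10^-5 / 12.20² = 3.928×10^5 N

P_cr ≈ 393 kN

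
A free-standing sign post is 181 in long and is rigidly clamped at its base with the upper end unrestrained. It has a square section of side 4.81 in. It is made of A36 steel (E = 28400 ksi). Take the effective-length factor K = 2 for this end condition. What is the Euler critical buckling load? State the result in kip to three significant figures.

P_cr ≈ 95.4 kip

I = a⁴/12 = 4.81⁴/12 = 44.61 in⁴
Effective length L_e = K·L = 2 × 181 = 362.0 in
P_cr = π²EI / L_e² = π² × 28400×10³ × 44.61 / 362.0² = 9.541×10^4 lb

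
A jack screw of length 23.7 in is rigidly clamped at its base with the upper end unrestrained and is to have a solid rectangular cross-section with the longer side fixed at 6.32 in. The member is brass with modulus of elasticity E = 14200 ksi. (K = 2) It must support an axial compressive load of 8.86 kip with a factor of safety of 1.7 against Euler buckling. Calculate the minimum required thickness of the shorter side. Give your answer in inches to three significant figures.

b ≈ 0.771 in

Required P_cr = n·P = 1.7 × 8.86 = 15.06 kip
L_e = K·L = 2 × 23.7 = 47.40 in
Required I = P_cr·L_e²/(π²E) = 1.506×10^4 × 47.40² / (π² × 1.42×10^7) = 0.2415 in⁴
Rectangle, weak axis: I_min = h·b³/12 with h = 6.32 in fixed  ⇒  b = (12I/h)^(1/3) = 0.771 in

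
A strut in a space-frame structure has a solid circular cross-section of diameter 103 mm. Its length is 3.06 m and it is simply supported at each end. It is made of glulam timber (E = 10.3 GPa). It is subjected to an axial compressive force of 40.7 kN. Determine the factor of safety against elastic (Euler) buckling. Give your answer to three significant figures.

n ≈ 1.47

I = πd⁴/64 = π×103⁴/64 = 5.525×10^6 mm⁴
I = 5.525×10^6 mm⁴ = 5.525×10^-6 m⁴
Effective length L_e = K·L = 1 × 3.06 = 3.060 m
P_cr = π²EI / L_e² = π² × 10.3×10⁹ × 5.525×10^-6 / 3.060² = 5.998×10^4 N
Factor of safety n = P_cr / P = 59.981 / 40.7 = 1.47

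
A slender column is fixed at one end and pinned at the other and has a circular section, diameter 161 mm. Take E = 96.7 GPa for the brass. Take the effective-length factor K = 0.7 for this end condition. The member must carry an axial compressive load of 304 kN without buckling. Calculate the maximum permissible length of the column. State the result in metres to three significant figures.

I = πd⁴/64 = π×161⁴/64 = 3.298×10^7 mm⁴
I = 3.298×10^-5 m⁴
At the buckling limit P_cr = P = 3.040×10^5 N
From P_cr = π²EI/(K·L)²:  L = (1/K)·√(π²EI/P_cr) = (1/0.7)·√(π²×9.67×10^10×3.298×10^-5/3.040×10^5)
L = 14.5 m

L_max ≈ 14.5 m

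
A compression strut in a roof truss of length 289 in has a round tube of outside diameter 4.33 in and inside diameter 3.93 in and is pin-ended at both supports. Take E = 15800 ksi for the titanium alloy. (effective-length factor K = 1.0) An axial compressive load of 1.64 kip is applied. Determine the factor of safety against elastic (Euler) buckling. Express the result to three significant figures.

n ≈ 6.31

d_o = 4.33 in, d_i = 3.93 in
I = π(d_o⁴ − d_i⁴)/64 = π(4.33⁴ − 3.930⁴)/64 = 5.546 in⁴
Effective length L_e = K·L = 1 × 289 = 289.0 in
P_cr = π²EI / L_e² = π² × 15800×10³ × 5.546 / 289.0² = 1.035×10^4 lb
Factor of safety n = P_cr / P = 10.354 / 1.64 = 6.31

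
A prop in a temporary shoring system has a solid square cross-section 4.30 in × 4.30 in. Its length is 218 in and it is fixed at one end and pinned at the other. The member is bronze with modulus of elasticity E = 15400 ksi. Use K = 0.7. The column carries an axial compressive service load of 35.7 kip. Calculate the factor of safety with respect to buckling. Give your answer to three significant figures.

n ≈ 5.21

I = a⁴/12 = 4.30⁴/12 = 28.49 in⁴
Effective length L_e = K·L = 0.7 × 218 = 152.6 in
P_cr = π²EI / L_e² = π² × 15400×10³ × 28.49 / 152.6² = 1.860×10^5 lb
Factor of safety n = P_cr / P = 185.95 / 35.7 = 5.21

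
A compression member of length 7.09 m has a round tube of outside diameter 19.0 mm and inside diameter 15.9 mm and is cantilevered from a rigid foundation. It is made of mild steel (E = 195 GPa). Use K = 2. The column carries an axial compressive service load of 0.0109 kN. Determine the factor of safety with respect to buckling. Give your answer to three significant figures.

n ≈ 2.86

d_o = 19.0 mm, d_i = 15.9 mm
I = π(d_o⁴ − d_i⁴)/64 = π(19.0⁴ − 15.90⁴)/64 = 3.260×10^3 mm⁴
I = 3.260×10^3 mm⁴ = 3.260×10^-9 m⁴
Effective length L_e = K·L = 2 × 7.09 = 14.18 m
P_cr = π²EI / L_e² = π² × 195×10⁹ × 3.260×10^-9 / 14.18² = 31.20 N
Factor of safety n = P_cr / P = 0.031201 / 0.0109 = 2.86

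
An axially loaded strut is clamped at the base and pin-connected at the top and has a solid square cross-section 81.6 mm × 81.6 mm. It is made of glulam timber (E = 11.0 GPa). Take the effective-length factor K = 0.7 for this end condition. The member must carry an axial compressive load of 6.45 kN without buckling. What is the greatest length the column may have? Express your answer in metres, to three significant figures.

L_max ≈ 11.3 m

I = a⁴/12 = 81.6⁴/12 = 3.695×10^6 mm⁴
I = 3.695×10^-6 m⁴
At the buckling limit P_cr = P = 6.450×10^3 N
From P_cr = π²EI/(K·L)²:  L = (1/K)·√(π²EI/P_cr) = (1/0.7)·√(π²×1.10×10^10×3.695×10^-6/6.450×10^3)
L = 11.3 m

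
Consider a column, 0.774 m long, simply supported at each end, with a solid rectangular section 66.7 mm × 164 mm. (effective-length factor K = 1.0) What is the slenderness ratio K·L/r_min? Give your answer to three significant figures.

For a rectangle r_min = b/√12 = 66.7/√12 = 19.25 mm
L_e = K·L = 1 × 0.774 m = 0.7740 m = 774.00 mm
λ = L_e / r_min = 774.00 / 19.25 = 40.2

λ ≈ 40.2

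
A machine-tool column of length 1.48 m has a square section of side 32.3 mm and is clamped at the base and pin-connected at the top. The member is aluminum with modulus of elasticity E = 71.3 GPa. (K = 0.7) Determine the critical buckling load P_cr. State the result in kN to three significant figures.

P_cr ≈ 59.5 kN

I = a⁴/12 = 32.3⁴/12 = 9.070×10^4 mm⁴
I = 9.070×10^4 mm⁴ = 9.070×10^-8 m⁴
Effective length L_e = K·L = 0.7 × 1.48 = 1.036 m
P_cr = π²EI / L_e² = π² × 71.3×10⁹ × 9.070×10^-8 / 1.036² = 5.947×10^4 N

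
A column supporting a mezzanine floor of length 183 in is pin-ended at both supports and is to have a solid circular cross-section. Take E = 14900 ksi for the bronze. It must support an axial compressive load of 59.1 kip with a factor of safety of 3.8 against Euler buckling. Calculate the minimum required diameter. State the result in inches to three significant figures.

Required P_cr = n·P = 3.8 × 59.1 = 224.6 kip
L_e = K·L = 1 × 183 = 183.0 in
Required I = P_cr·L_e²/(π²E) = 2.246×10^5 × 183.0² / (π² × 1.49×10^7) = 51.14 in⁴
Solid circle: I = πd⁴/64  ⇒  d = (64I/π)^(1/4) = (64×51.14/π)^(1/4) = 5.68 in

d ≈ 5.68 in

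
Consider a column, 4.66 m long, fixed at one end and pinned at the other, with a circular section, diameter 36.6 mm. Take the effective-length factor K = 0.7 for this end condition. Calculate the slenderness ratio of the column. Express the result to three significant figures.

λ ≈ 357

For a solid circle r = d/4 = 36.6/4 = 9.150 mm
L_e = K·L = 0.7 × 4.66 m = 3.262 m = 3262.0 mm
λ = L_e / r_min = 3262.0 / 9.150 = 357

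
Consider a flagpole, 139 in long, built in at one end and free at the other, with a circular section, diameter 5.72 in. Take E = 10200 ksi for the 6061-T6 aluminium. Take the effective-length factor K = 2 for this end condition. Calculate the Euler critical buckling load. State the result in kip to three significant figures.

P_cr ≈ 68.4 kip

I = πd⁴/64 = π×5.72⁴/64 = 52.55 in⁴
Effective length L_e = K·L = 2 × 139 = 278.0 in
P_cr = π²EI / L_e² = π² × 10200×10³ × 52.55 / 278.0² = 6.845×10^4 lb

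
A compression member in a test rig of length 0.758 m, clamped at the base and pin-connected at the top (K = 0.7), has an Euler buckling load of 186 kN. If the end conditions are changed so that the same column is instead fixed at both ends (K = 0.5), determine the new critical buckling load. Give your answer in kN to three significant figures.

P_cr ≈ 365 kN

P_cr ∝ 1/K², so P_cr,new = P_cr,old × (K_old/K_new)² = 186 × (0.7/0.5)²
= 186 × 1.960 = 365 kN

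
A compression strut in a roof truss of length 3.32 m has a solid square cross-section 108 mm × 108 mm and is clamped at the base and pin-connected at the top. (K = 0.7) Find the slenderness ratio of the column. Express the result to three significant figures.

I = a⁴/12 = 108⁴/12 = 1.134×10^7 mm⁴
A = 1.166×10^4 mm²;  r_min = √(I/A) = √(1.134×10^7/1.166×10^4) = 31.18 mm
L_e = K·L = 0.7 × 3.32 m = 2.324 m = 2324.0 mm
λ = L_e / r_min = 2324.0 / 31.18 = 74.5

λ ≈ 74.5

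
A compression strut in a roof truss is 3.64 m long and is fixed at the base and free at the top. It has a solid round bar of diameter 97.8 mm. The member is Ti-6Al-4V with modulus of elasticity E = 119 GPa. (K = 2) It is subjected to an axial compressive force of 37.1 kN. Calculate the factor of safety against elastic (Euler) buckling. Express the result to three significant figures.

I = πd⁴/64 = π×97.8⁴/64 = 4.491×10^6 mm⁴
I = 4.491×10^6 mm⁴ = 4.491×10^-6 m⁴
Effective length L_e = K·L = 2 × 3.64 = 7.280 m
P_cr = π²EI / L_e² = π² × 119×10⁹ × 4.491×10^-6 / 7.280² = 9.952×10^4 N
Factor of safety n = P_cr / P = 99.520 / 37.1 = 2.68

n ≈ 2.68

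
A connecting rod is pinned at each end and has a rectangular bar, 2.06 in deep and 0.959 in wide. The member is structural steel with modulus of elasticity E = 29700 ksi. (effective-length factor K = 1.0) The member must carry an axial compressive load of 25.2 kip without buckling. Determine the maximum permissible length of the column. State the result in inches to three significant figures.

Buckling occurs about the weak axis: I_min = h·b³/12 with b = 0.959 in (the shorter side).
I_min = 2.06×0.959³/12 = 0.1514 in⁴
At the buckling limit P_cr = P = 2.520×10^4 lb
From P_cr = π²EI/(K·L)²:  L = (1/K)·√(π²EI/P_cr) = (1/1)·√(π²×2.97×10^7×0.1514/2.520×10^4)
L = 42.0 in

L_max ≈ 42.0 in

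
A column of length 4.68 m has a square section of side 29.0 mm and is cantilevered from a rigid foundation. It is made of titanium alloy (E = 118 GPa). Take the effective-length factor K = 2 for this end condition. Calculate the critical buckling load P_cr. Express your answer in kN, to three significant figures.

I = a⁴/12 = 29.0⁴/12 = 5.894×10^4 mm⁴
I = 5.894×10^4 mm⁴ = 5.894×10^-8 m⁴
Effective length L_e = K·L = 2 × 4.68 = 9.360 m
P_cr = π²EI / L_e² = π² × 118×10⁹ × 5.894×10^-8 / 9.360² = 783.5 N

P_cr ≈ 0.784 kN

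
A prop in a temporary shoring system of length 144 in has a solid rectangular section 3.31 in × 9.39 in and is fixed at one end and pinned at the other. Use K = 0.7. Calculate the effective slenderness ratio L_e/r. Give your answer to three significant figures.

Buckling occurs about the weak axis: I_min = h·b³/12 with b = 3.31 in (the shorter side).
I_min = 9.39×3.31³/12 = 28.38 in⁴
A = 31.08 in²;  r_min = √(I/A) = √(28.38/31.08) = 0.9555 in
L_e = K·L = 0.7 × 144 = 100.8 in
λ = L_e / r_min = 100.80 / 0.9555 = 105

λ ≈ 105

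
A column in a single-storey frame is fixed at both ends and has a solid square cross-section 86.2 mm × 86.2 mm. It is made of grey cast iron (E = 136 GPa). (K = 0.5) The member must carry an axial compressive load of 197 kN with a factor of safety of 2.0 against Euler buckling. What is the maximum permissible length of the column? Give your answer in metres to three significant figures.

L_max ≈ 7.92 m

I = a⁴/12 = 86.2⁴/12 = 4.601×10^6 mm⁴
I = 4.601×10^-6 m⁴
Required critical load P_cr = n·P = 2.0 × 197 = 394.0 kN = 3.940×10^5 N
From P_cr = π²EI/(K·L)²:  L = (1/K)·√(π²EI/P_cr) = (1/0.5)·√(π²×1.36×10^11×4.601×10^-6/3.940×10^5)
L = 7.92 m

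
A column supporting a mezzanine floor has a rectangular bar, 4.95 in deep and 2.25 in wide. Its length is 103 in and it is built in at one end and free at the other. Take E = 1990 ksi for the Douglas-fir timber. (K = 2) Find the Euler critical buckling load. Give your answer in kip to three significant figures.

P_cr ≈ 2.17 kip

Buckling occurs about the weak axis: I_min = h·b³/12 with b = 2.25 in (the shorter side).
I_min = 4.95×2.25³/12 = 4.699 in⁴
Effective length L_e = K·L = 2 × 103 = 206.0 in
P_cr = π²EI / L_e² = π² × 1990×10³ × 4.699 / 206.0² = 2.175×10^3 lb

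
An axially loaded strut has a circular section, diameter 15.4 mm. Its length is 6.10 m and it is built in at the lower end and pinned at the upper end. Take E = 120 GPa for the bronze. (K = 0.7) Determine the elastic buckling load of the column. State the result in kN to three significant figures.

P_cr ≈ 0.179 kN

I = πd⁴/64 = π×15.4⁴/64 = 2.761×10^3 mm⁴
I = 2.761×10^3 mm⁴ = 2.761×10^-9 m⁴
Effective length L_e = K·L = 0.7 × 6.10 = 4.270 m
P_cr = π²EI / L_e² = π² × 120×10⁹ × 2.761×10^-9 / 4.270² = 179.3 N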